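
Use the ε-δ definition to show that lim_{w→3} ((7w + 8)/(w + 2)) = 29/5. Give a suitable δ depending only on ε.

δ = min(5/2, (25/12)ε)

Let ε > 0. We want δ > 0 with 0 < |w − 3| < δ ⇒ |(7w + 8)/(w + 2) − (29/5)| < ε.
Combining over a common denominator, (7w + 8)/(w + 2) − (29/5) = [(7w + 8)·5 − 29·(w + 2)] / [5·(w + 2)] = 6(w − 3) / (5(w + 2)).
So |(7w + 8)/(w + 2) − (29/5)| = 6|w − 3| / (5·|w + 2|).
Require δ ≤ 5/2, so |w + 2| ≥ |5| − |w − 3| > 5 − 5/2 = 5/2.
Hence |(7w + 8)/(w + 2) − (29/5)| < 6|w − 3|/(5·(5/2)) = (12/25)|w − 3|, which is < ε once |w − 3| < (25/12)ε.
Take δ = min(5/2, (25/12)ε). Then 0 < |w − 3| < δ forces both bounds, so |(7w + 8)/(w + 2) − (29/5)| < ε.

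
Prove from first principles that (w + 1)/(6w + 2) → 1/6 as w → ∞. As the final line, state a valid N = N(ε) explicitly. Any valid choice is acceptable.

Let ε > 0. We seek N > 0 such that w > N implies |(w + 1)/(6w + 2) − (1/6)| < ε.
(w + 1)/(6w + 2) − (1/6) = (6(w + 1) − (6w + 2)) / (6(6w + 2)) = 4/(6(6w + 2)).
For w > 0 we have 6w + 2 > 6w, so |(w + 1)/(6w + 2) − (1/6)| = 4/(6(6w + 2)) < 4/(6·6w) = (1/9)/w.
Thus |(w + 1)/(6w + 2) − (1/6)| < ε whenever w > (1/9)/ε.
Take N = (1/9)/ε. If w > N then |(w + 1)/(6w + 2) − (1/6)| < (1/9)/w < ε.

N = (1/9)/ε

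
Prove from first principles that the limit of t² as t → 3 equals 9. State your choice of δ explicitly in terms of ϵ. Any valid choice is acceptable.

δ = min(1, ϵ/7)

Fix ϵ > 0. We seek δ > 0 with 0 < |t − 3| < δ ⇒ |t² − 9| < ϵ.
Factor: t² − 9 = (t − 3)(t + 3), so |t² − 9| = |t − 3|·|t + 3|.
Impose δ ≤ 1 so that |t| < 4; then |t + 3| ≤ 7.
Hence |t² − 9| ≤ 7|t − 3|, which is < ϵ once |t − 3| < ϵ/7.
Take δ = min(1, ϵ/7). If 0 < |t − 3| < δ then both bounds hold and |t² − 9| ≤ 7|t − 3| < 7·(ϵ/7) = ϵ.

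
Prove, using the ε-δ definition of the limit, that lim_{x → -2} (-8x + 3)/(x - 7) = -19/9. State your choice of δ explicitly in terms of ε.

Suppose ε > 0. We want δ > 0 with 0 < |x + 2| < δ ⇒ |(-8x + 3)/(x - 7) + 19/9| < ε.
Combining over a common denominator, (-8x + 3)/(x - 7) + 19/9 = [(-8x + 3)·(-9) − 19·(x - 7)] / [(-9)·(x - 7)] = 53(x + 2) / ((-9)(x - 7)).
So |(-8x + 3)/(x - 7) + 19/9| = 53|x + 2| / (9·|x − 7|).
Require δ ≤ 9/2, so |x − 7| ≥ |-9| − |x + 2| > 9 − 9/2 = 9/2.
Hence |(-8x + 3)/(x - 7) + 19/9| < 53|x + 2|/(9·(9/2)) = (106/81)|x + 2|, which is < ε once |x + 2| < (81/106)ε.
Take δ = min(9/2, (81/106)ε). Then 0 < |x + 2| < δ forces both bounds, so |(-8x + 3)/(x - 7) + 19/9| < ε.

δ = min(9/2, (81/106)ε)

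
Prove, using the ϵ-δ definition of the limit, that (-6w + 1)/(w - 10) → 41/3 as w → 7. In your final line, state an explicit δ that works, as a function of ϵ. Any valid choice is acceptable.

Let ϵ > 0 be given. We want δ > 0 with 0 < |w − 7| < δ ⇒ |(-6w + 1)/(w - 10) − (41/3)| < ϵ.
Combining over a common denominator, (-6w + 1)/(w - 10) − (41/3) = [(-6w + 1)·(-3) − (-41)·(w - 10)] / [(-3)·(w - 10)] = 59(w − 7) / ((-3)(w - 10)).
So |(-6w + 1)/(w - 10) − (41/3)| = 59|w − 7| / (3·|w − 10|).
Restrict δ ≤ 3/2. Then |w − 7| < 3/2 gives |w − 10| = |(w − 7) + (-3)| ≥ 3 − 3/2 = 3/2.
Hence |(-6w + 1)/(w - 10) − (41/3)| < 59|w − 7|/(3·(3/2)) = (118/9)|w − 7|, which is < ϵ once |w − 7| < (9/118)ϵ.
Take δ = min(3/2, (9/118)ϵ). Then 0 < |w − 7| < δ forces both bounds, so |(-6w + 1)/(w - 10) − (41/3)| < ϵ.

δ = min(3/2, (9/118)ϵ)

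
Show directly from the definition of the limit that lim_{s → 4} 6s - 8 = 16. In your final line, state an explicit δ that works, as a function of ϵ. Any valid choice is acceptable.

δ = ϵ/6

Let ϵ > 0. We need δ > 0 so that 0 < |s − 4| < δ implies |(6s - 8) − 16| < ϵ.
|(6s - 8) − 16| = |6s - 24| = 6|s − 4|.
So 6|s − 4| < ϵ exactly when |s − 4| < ϵ/6.
Take δ = ϵ/6. If 0 < |s − 4| < δ then |(6s - 8) − 16| = 6|s − 4| < 6·(ϵ/6) = ϵ.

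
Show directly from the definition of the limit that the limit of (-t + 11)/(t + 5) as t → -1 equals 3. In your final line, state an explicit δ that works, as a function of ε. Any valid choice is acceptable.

δ = min(2, (1/2)ε)

Suppose ε > 0. We want δ > 0 with 0 < |t + 1| < δ ⇒ |(-t + 11)/(t + 5) − 3| < ε.
Combining over a common denominator, (-t + 11)/(t + 5) − 3 = [(-t + 11)·4 − 12·(t + 5)] / [4·(t + 5)] = -16(t + 1) / (4(t + 5)).
So |(-t + 11)/(t + 5) − 3| = 16|t + 1| / (4·|t + 5|).
Restrict δ ≤ 2. Then |t + 1| < 2 gives |t + 5| = |(t + 1) + 4| ≥ 4 − 2 = 2.
Hence |(-t + 11)/(t + 5) − 3| < 16|t + 1|/(4·2) = 2|t + 1|, which is < ε once |t + 1| < (1/2)ε.
Take δ = min(2, (1/2)ε). Then 0 < |t + 1| < δ forces both bounds, so |(-t + 11)/(t + 5) − 3| < ε.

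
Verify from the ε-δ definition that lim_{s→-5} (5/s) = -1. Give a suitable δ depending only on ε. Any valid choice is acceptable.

Fix ε > 0. We seek δ > 0 such that 0 < |s + 5| < δ implies |5/s + 1| < ε.
|5/s + 1| = 5·|-5 − s|/(5·|s|) = 5|s + 5|/(5|s|).
Require δ ≤ 5/2 so that |s| > 5 − 5/2 = 5/2, hence 5|s| > 25/2.
Then |5/s + 1| < 5|s + 5|/(25/2), which is < ε when |s + 5| < (5/2)ε.
Take δ = min(5/2, (5/2)ε). Then 0 < |s + 5| < δ gives both |s + 5| < 5/2 and |s + 5| < (5/2)ε, so |5/s + 1| < ε.

δ = min(5/2, (5/2)ε)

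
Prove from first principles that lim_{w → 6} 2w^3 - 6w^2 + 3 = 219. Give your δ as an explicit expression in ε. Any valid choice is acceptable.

Suppose ε > 0. We want δ > 0 such that 0 < |w − 6| < δ implies |(2w^3 - 6w^2 + 3) − 219| < ε.
(2w^3 - 6w^2 + 3) − 219 = 2w^3 - 6w^2 - 216 = (w − 6)(2w^2 + 6w + 36).
So |(2w^3 - 6w^2 + 3) − 219| = |w − 6|·|2w^2 + 6w + 36|.
Assume first that |w − 6| < 1, so |w| < 7. Then |2w^2 + 6w + 36| ≤ 2·7^2 + 6·7 + 36 = 176.
Hence |(2w^3 - 6w^2 + 3) − 219| ≤ 176|w − 6| < ε provided |w − 6| < ε/176.
Take δ = min(1, ε/176). Then 0 < |w − 6| < δ gives both |w − 6| < 1 and |w − 6| < ε/176, so |(2w^3 - 6w^2 + 3) − 219| < ε.

δ = min(1, ε/176)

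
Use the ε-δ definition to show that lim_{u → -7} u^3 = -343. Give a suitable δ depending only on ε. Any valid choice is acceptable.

δ = min(1, ε/169)

Suppose ε > 0. We seek δ > 0 with 0 < |u + 7| < δ ⇒ |u^3 + 343| < ε.
Factor: u^3 + 343 = (u + 7)(u^2 - 7u + 49), so |u^3 + 343| = |u + 7|·|u^2 - 7u + 49|.
Restrict δ ≤ 1. Then |u + 7| < 1 gives |u| < 8, so by the triangle inequality |u^2 - 7u + 49| ≤ 8^2 + 7·8 + 49 = 169.
Hence |u^3 + 343| ≤ 169|u + 7|, which is < ε once |u + 7| < ε/169.
Take δ = min(1, ε/169). If 0 < |u + 7| < δ then both bounds hold and |u^3 + 343| ≤ 169|u + 7| < 169·(ε/169) = ε.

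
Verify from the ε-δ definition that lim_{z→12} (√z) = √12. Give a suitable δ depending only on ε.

δ = min(12, √12·ε)

Fix ε > 0. We want δ > 0 such that 0 < |z − 12| < δ implies |√z − √12| < ε.
Multiplying by the conjugate, |√z − √12| = |z − 12|/(√z + √12).
Restrict δ ≤ 12 so that |z − 12| < 12 forces z > 0, and then √z + √12 > √12.
Hence |√z − √12| < |z − 12|/√12, which is < ε once |z − 12| < √12·ε.
Take δ = min(12, √12·ε). If 0 < |z − 12| < δ then z > 0 and |√z − √12| < |z − 12|/√12 < ε.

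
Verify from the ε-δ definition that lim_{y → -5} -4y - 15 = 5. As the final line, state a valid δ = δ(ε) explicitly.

Let ε > 0 be given. We need δ > 0 so that 0 < |y + 5| < δ implies |(-4y - 15) − 5| < ε.
|(-4y - 15) − 5| = |-4y - 20| = 4|y + 5|.
So 4|y + 5| < ε exactly when |y + 5| < ε/4.
Choosing δ = ε/4 gives |(-4y - 15) − 5| = 4|y + 5| < ε whenever |y + 5| < δ.

δ = ε/4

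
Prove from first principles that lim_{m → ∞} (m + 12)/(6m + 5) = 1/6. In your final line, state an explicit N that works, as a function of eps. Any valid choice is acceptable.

N = (67/36)/eps

Let eps > 0 be given. For m ≥ 1, |(m + 12)/(6m + 5) − (1/6)| = |67|/(6(6m + 5)) = 67/(6(6m + 5)).
Since 6m + 5 ≥ 6m for m ≥ 1, this is ≤ 67/(6·6m) = (67/36)/m.
So |(m + 12)/(6m + 5) − (1/6)| < eps whenever m > (67/36)/eps.
Take N = (67/36)/eps. If m > N then |(m + 12)/(6m + 5) − (1/6)| ≤ (67/36)/m < eps.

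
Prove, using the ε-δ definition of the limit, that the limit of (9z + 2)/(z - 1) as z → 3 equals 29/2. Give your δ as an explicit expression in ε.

δ = min(1, (2/11)ε)

Suppose ε > 0. We want δ > 0 with 0 < |z − 3| < δ ⇒ |(9z + 2)/(z - 1) − (29/2)| < ε.
Combining over a common denominator, (9z + 2)/(z - 1) − (29/2) = [(9z + 2)·2 − 29·(z - 1)] / [2·(z - 1)] = -11(z − 3) / (2(z - 1)).
So |(9z + 2)/(z - 1) − (29/2)| = 11|z − 3| / (2·|z − 1|).
Require δ ≤ 1, so |z − 1| ≥ |2| − |z − 3| > 2 − 1 = 1.
Hence |(9z + 2)/(z - 1) − (29/2)| < 11|z − 3|/(2·1) = (11/2)|z − 3|, which is < ε once |z − 3| < (2/11)ε.
Take δ = min(1, (2/11)ε). Then 0 < |z − 3| < δ forces both bounds, so |(9z + 2)/(z - 1) − (29/2)| < ε.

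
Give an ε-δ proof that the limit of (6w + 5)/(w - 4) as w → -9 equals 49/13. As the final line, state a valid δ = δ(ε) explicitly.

Let ε > 0. We want δ > 0 with 0 < |w + 9| < δ ⇒ |(6w + 5)/(w - 4) − (49/13)| < ε.
Combining over a common denominator, (6w + 5)/(w - 4) − (49/13) = [(6w + 5)·(-13) − (-49)·(w - 4)] / [(-13)·(w - 4)] = -29(w + 9) / ((-13)(w - 4)).
So |(6w + 5)/(w - 4) − (49/13)| = 29|w + 9| / (13·|w − 4|).
Require δ ≤ 13/2, so |w − 4| ≥ |-13| − |w + 9| > 13 − 13/2 = 13/2.
Hence |(6w + 5)/(w - 4) − (49/13)| < 29|w + 9|/(13·(13/2)) = (58/169)|w + 9|, which is < ε once |w + 9| < (169/58)ε.
Take δ = min(13/2, (169/58)ε). Then 0 < |w + 9| < δ forces both bounds, so |(6w + 5)/(w - 4) − (49/13)| < ε.

δ = min(13/2, (169/58)ε)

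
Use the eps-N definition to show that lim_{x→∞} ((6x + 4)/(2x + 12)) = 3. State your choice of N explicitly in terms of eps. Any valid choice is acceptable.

Suppose eps > 0. We seek N > 0 such that x > N implies |(6x + 4)/(2x + 12) − 3| < eps.
(6x + 4)/(2x + 12) − 3 = (2(6x + 4) − 6(2x + 12)) / (2(2x + 12)) = -64/(2(2x + 12)).
For x > 0 we have 2x + 12 > 2x, so |(6x + 4)/(2x + 12) − 3| = 64/(2(2x + 12)) < 64/(2·2x) = 16/x.
Thus |(6x + 4)/(2x + 12) − 3| < eps whenever x > 16/eps.
Take N = 16/eps. If x > N then |(6x + 4)/(2x + 12) − 3| < 16/x < eps.

N = 16/eps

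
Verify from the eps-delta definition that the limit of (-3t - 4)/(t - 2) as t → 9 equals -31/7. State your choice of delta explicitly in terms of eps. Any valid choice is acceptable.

delta = min(7/2, (49/20)eps)

Let eps > 0 be given. We want delta > 0 with 0 < |t − 9| < delta ⇒ |(-3t - 4)/(t - 2) + 31/7| < eps.
Combining over a common denominator, (-3t - 4)/(t - 2) + 31/7 = [(-3t - 4)·7 − (-31)·(t - 2)] / [7·(t - 2)] = 10(t − 9) / (7(t - 2)).
So |(-3t - 4)/(t - 2) + 31/7| = 10|t − 9| / (7·|t − 2|).
Require delta ≤ 7/2, so |t − 2| ≥ |7| − |t − 9| > 7 − 7/2 = 7/2.
Hence |(-3t - 4)/(t - 2) + 31/7| < 10|t − 9|/(7·(7/2)) = (20/49)|t − 9|, which is < eps once |t − 9| < (49/20)eps.
Take delta = min(7/2, (49/20)eps). Then 0 < |t − 9| < delta forces both bounds, so |(-3t - 4)/(t - 2) + 31/7| < eps.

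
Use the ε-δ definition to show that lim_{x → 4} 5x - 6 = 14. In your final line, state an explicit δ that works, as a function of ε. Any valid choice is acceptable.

Let ε > 0 be given. We need δ > 0 so that 0 < |x − 4| < δ implies |(5x - 6) − 14| < ε.
|(5x - 6) − 14| = |5x - 20| = 5|x − 4|.
So 5|x − 4| < ε exactly when |x − 4| < ε/5.
Take δ = ε/5. If 0 < |x − 4| < δ then |(5x - 6) − 14| = 5|x − 4| < 5·(ε/5) = ε.

δ = ε/5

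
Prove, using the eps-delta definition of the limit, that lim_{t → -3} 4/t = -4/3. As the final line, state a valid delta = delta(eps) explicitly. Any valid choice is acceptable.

Fix eps > 0. We seek delta > 0 such that 0 < |t + 3| < delta implies |4/t + 4/3| < eps.
|4/t + 4/3| = 4·|-3 − t|/(3·|t|) = 4|t + 3|/(3|t|).
Restrict delta ≤ 3/2. Then |t + 3| < 3/2 gives |t| > 3/2, so 3|t| > 9/2.
Then |4/t + 4/3| < 4|t + 3|/(9/2), which is < eps when |t + 3| < (9/8)eps.
Take delta = min(3/2, (9/8)eps). Then 0 < |t + 3| < delta gives both |t + 3| < 3/2 and |t + 3| < (9/8)eps, so |4/t + 4/3| < eps.

delta = min(3/2, (9/8)eps)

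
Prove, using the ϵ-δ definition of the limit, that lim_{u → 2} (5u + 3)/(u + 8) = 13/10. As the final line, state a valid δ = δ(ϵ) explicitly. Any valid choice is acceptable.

Let ϵ > 0. We want δ > 0 with 0 < |u − 2| < δ ⇒ |(5u + 3)/(u + 8) − (13/10)| < ϵ.
Combining over a common denominator, (5u + 3)/(u + 8) − (13/10) = [(5u + 3)·10 − 13·(u + 8)] / [10·(u + 8)] = 37(u − 2) / (10(u + 8)).
So |(5u + 3)/(u + 8) − (13/10)| = 37|u − 2| / (10·|u + 8|).
Require δ ≤ 5, so |u + 8| ≥ |10| − |u − 2| > 10 − 5 = 5.
Hence |(5u + 3)/(u + 8) − (13/10)| < 37|u − 2|/(10·5) = (37/50)|u − 2|, which is < ϵ once |u − 2| < (50/37)ϵ.
Take δ = min(5, (50/37)ϵ). Then 0 < |u − 2| < δ forces both bounds, so |(5u + 3)/(u + 8) − (13/10)| < ϵ.

δ = min(5, (50/37)ϵ)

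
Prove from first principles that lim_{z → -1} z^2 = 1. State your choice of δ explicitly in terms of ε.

δ = min(2, ε/4)

Let ε > 0 be given. We seek δ > 0 with 0 < |z + 1| < δ ⇒ |z^2 − 1| < ε.
Factor: z^2 − 1 = (z + 1)(z - 1), so |z^2 − 1| = |z + 1|·|z - 1|.
Restrict δ ≤ 2. Then |z + 1| < 2 gives |z| < 3, so by the triangle inequality |z - 1| ≤ 3 + 1 = 4.
Hence |z^2 − 1| ≤ 4|z + 1|, which is < ε once |z + 1| < ε/4.
Take δ = min(2, ε/4). If 0 < |z + 1| < δ then both bounds hold and |z^2 − 1| ≤ 4|z + 1| < 4·(ε/4) = ε.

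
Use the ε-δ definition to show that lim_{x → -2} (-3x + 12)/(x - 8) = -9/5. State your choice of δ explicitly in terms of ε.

δ = min(5, (25/6)ε)

Fix ε > 0. We want δ > 0 with 0 < |x + 2| < δ ⇒ |(-3x + 12)/(x - 8) + 9/5| < ε.
Combining over a common denominator, (-3x + 12)/(x - 8) + 9/5 = [(-3x + 12)·(-10) − 18·(x - 8)] / [(-10)·(x - 8)] = 12(x + 2) / ((-10)(x - 8)).
So |(-3x + 12)/(x - 8) + 9/5| = 12|x + 2| / (10·|x − 8|).
Restrict δ ≤ 5. Then |x + 2| < 5 gives |x − 8| = |(x + 2) + (-10)| ≥ 10 − 5 = 5.
Hence |(-3x + 12)/(x - 8) + 9/5| < 12|x + 2|/(10·5) = (6/25)|x + 2|, which is < ε once |x + 2| < (25/6)ε.
Take δ = min(5, (25/6)ε). Then 0 < |x + 2| < δ forces both bounds, so |(-3x + 12)/(x - 8) + 9/5| < ε.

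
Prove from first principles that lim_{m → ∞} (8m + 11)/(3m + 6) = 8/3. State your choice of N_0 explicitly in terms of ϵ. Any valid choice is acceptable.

N_0 = (5/3)/ϵ

Fix ϵ > 0. For m ≥ 1, |(8m + 11)/(3m + 6) − (8/3)| = |-15|/(3(3m + 6)) = 15/(3(3m + 6)).
Since 3m + 6 ≥ 3m for m ≥ 1, this is ≤ 15/(3·3m) = (5/3)/m.
So |(8m + 11)/(3m + 6) − (8/3)| < ϵ whenever m > (5/3)/ϵ.
Take N_0 = (5/3)/ϵ. If m > N_0 then |(8m + 11)/(3m + 6) − (8/3)| ≤ (5/3)/m < ϵ.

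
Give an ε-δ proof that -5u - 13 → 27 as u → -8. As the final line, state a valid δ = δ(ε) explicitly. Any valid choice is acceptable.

δ = ε/5

Let ε > 0. We need δ > 0 so that 0 < |u + 8| < δ implies |(-5u - 13) − 27| < ε.
|(-5u - 13) − 27| = |-5u - 40| = 5|u + 8|.
Thus it suffices that |u + 8| < ε/5.
Take δ = ε/5. If 0 < |u + 8| < δ then |(-5u - 13) − 27| = 5|u + 8| < 5·(ε/5) = ε.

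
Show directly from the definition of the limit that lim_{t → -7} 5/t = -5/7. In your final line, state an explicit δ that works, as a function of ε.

Suppose ε > 0. We seek δ > 0 such that 0 < |t + 7| < δ implies |5/t + 5/7| < ε.
|5/t + 5/7| = 5·|-7 − t|/(7·|t|) = 5|t + 7|/(7|t|).
Restrict δ ≤ 7/2. Then |t + 7| < 7/2 gives |t| > 7/2, so 7|t| > 49/2.
Then |5/t + 5/7| < 5|t + 7|/(49/2), which is < ε when |t + 7| < (49/10)ε.
Take δ = min(7/2, (49/10)ε). Then 0 < |t + 7| < δ gives both |t + 7| < 7/2 and |t + 7| < (49/10)ε, so |5/t + 5/7| < ε.

δ = min(7/2, (49/10)ε)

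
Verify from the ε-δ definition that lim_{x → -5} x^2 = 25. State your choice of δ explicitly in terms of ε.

δ = min(1, ε/11)

Suppose ε > 0. We seek δ > 0 with 0 < |x + 5| < δ ⇒ |x^2 − 25| < ε.
Factor: x^2 − 25 = (x + 5)(x - 5), so |x^2 − 25| = |x + 5|·|x - 5|.
Impose δ ≤ 1 so that |x| < 6; then |x - 5| ≤ 11.
Hence |x^2 − 25| ≤ 11|x + 5|, which is < ε once |x + 5| < ε/11.
Take δ = min(1, ε/11). If 0 < |x + 5| < δ then both bounds hold and |x^2 − 25| ≤ 11|x + 5| < 11·(ε/11) = ε.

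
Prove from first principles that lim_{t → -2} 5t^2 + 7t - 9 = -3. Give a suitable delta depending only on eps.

delta = min(1, eps/18)

Suppose eps > 0. We want delta > 0 such that 0 < |t + 2| < delta implies |(5t^2 + 7t - 9) + 3| < eps.
(5t^2 + 7t - 9) + 3 = 5t^2 + 7t - 6 = (t + 2)(5t - 3).
So |(5t^2 + 7t - 9) + 3| = |t + 2|·|5t - 3|.
Assume first that |t + 2| < 1, so |t| < 3. Then |5t - 3| ≤ 5·3 + 3 = 18.
Hence |(5t^2 + 7t - 9) + 3| ≤ 18|t + 2| < eps provided |t + 2| < eps/18.
Choosing delta = min(1, eps/18) ensures both conditions, hence |(5t^2 + 7t - 9) + 3| < eps.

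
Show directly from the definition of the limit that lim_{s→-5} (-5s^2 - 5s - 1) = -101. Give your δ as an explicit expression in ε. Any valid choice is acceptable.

Let ε > 0 be given. We want δ > 0 such that 0 < |s + 5| < δ implies |(-5s^2 - 5s - 1) + 101| < ε.
(-5s^2 - 5s - 1) + 101 = -5s^2 - 5s + 100 = (s + 5)(-5s + 20).
So |(-5s^2 - 5s - 1) + 101| = |s + 5|·|-5s + 20|.
Assume first that |s + 5| < 1, so |s| < 6. Then |-5s + 20| ≤ 5·6 + 20 = 50.
Hence |(-5s^2 - 5s - 1) + 101| ≤ 50|s + 5| < ε provided |s + 5| < ε/50.
Take δ = min(1, ε/50). Then 0 < |s + 5| < δ gives both |s + 5| < 1 and |s + 5| < ε/50, so |(-5s^2 - 5s - 1) + 101| < ε.

δ = min(1, ε/50)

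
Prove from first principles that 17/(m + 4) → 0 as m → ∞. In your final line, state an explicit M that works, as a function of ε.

M = 17/ε

Suppose ε > 0. For m ≥ 1, |17/(m + 4) − 0| = 17/(m + 4) ≤ 17/m.
We need 17/m < ε, i.e. m > 17/ε.
Take M = 17/ε. If m > M then |17/(m + 4)| ≤ 17/m < ε.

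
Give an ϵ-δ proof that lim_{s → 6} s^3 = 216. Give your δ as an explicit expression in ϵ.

δ = min(1, ϵ/127)

Let ϵ > 0. We seek δ > 0 with 0 < |s − 6| < δ ⇒ |s^3 − 216| < ϵ.
Factor: s^3 − 216 = (s − 6)(s^2 + 6s + 36), so |s^3 − 216| = |s − 6|·|s^2 + 6s + 36|.
Impose δ ≤ 1 so that |s| < 7; then |s^2 + 6s + 36| ≤ 127.
Hence |s^3 − 216| ≤ 127|s − 6|, which is < ϵ once |s − 6| < ϵ/127.
Take δ = min(1, ϵ/127). If 0 < |s − 6| < δ then both bounds hold and |s^3 − 216| ≤ 127|s − 6| < 127·(ϵ/127) = ϵ.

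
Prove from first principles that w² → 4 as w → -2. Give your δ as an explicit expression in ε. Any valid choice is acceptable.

δ = min(2, ε/6)

Let ε > 0. We seek δ > 0 with 0 < |w + 2| < δ ⇒ |w² − 4| < ε.
Factor: w² − 4 = (w + 2)(w - 2), so |w² − 4| = |w + 2|·|w - 2|.
Impose δ ≤ 2 so that |w| < 4; then |w - 2| ≤ 6.
Hence |w² − 4| ≤ 6|w + 2|, which is < ε once |w + 2| < ε/6.
Take δ = min(2, ε/6). If 0 < |w + 2| < δ then both bounds hold and |w² − 4| ≤ 6|w + 2| < 6·(ε/6) = ε.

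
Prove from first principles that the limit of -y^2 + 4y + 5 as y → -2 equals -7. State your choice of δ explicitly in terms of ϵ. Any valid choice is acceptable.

δ = min(1, ϵ/9)

Fix ϵ > 0. We want δ > 0 such that 0 < |y + 2| < δ implies |(-y^2 + 4y + 5) + 7| < ϵ.
(-y^2 + 4y + 5) + 7 = -y^2 + 4y + 12 = (y + 2)(-y + 6).
So |(-y^2 + 4y + 5) + 7| = |y + 2|·|-y + 6|.
Require δ ≤ 1. Then |y + 2| < 1 gives |y| < 3, and by the triangle inequality |-y + 6| ≤ 3 + 6 = 9.
Hence |(-y^2 + 4y + 5) + 7| ≤ 9|y + 2| < ϵ provided |y + 2| < ϵ/9.
Choosing δ = min(1, ϵ/9) ensures both conditions, hence |(-y^2 + 4y + 5) + 7| < ϵ.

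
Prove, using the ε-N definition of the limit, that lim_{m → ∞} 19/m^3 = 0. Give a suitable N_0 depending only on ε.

Let ε > 0. For m ≥ 1, |19/m^3 − 0| = 19/m^3.
19/m^3 < ε ⇔ m^3 > 19/ε ⇔ m > (19/ε)^{1/3}.
Take N_0 = (19/ε)^{1/3}. Then m > N_0 implies 19/m^3 < ε.

N_0 = (19/ε)^{1/3}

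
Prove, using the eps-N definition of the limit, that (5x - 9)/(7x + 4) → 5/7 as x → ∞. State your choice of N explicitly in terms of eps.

N = (83/49)/eps

Suppose eps > 0. We seek N > 0 such that x > N implies |(5x - 9)/(7x + 4) − (5/7)| < eps.
(5x - 9)/(7x + 4) − (5/7) = (7(5x - 9) − 5(7x + 4)) / (7(7x + 4)) = -83/(7(7x + 4)).
For x > 0 we have 7x + 4 > 7x, so |(5x - 9)/(7x + 4) − (5/7)| = 83/(7(7x + 4)) < 83/(7·7x) = (83/49)/x.
Thus |(5x - 9)/(7x + 4) − (5/7)| < eps whenever x > (83/49)/eps.
Take N = (83/49)/eps. If x > N then |(5x - 9)/(7x + 4) − (5/7)| < (83/49)/x < eps.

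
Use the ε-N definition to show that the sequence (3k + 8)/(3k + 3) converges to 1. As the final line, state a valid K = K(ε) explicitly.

K = (5/3)/ε

Suppose ε > 0. For k ≥ 1, |(3k + 8)/(3k + 3) − 1| = |15|/(3(3k + 3)) = 15/(3(3k + 3)).
Since 3k + 3 ≥ 3k for k ≥ 1, this is ≤ 15/(3·3k) = (5/3)/k.
So |(3k + 8)/(3k + 3) − 1| < ε whenever k > (5/3)/ε.
Take K = (5/3)/ε. If k > K then |(3k + 8)/(3k + 3) − 1| ≤ (5/3)/k < ε.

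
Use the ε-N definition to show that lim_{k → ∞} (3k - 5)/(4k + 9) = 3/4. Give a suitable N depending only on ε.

N = (47/16)/ε

Let ε > 0 be given. For k ≥ 1, |(3k - 5)/(4k + 9) − (3/4)| = |-47|/(4(4k + 9)) = 47/(4(4k + 9)).
Since 4k + 9 ≥ 4k for k ≥ 1, this is ≤ 47/(4·4k) = (47/16)/k.
So |(3k - 5)/(4k + 9) − (3/4)| < ε whenever k > (47/16)/ε.
Take N = (47/16)/ε. If k > N then |(3k - 5)/(4k + 9) − (3/4)| ≤ (47/16)/k < ε.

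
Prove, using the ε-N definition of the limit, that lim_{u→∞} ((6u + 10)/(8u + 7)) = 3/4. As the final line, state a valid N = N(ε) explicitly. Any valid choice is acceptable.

Let ε > 0 be given. We seek N > 0 such that u > N implies |(6u + 10)/(8u + 7) − (3/4)| < ε.
(6u + 10)/(8u + 7) − (3/4) = (8(6u + 10) − 6(8u + 7)) / (8(8u + 7)) = 38/(8(8u + 7)).
For u > 0 we have 8u + 7 > 8u, so |(6u + 10)/(8u + 7) − (3/4)| = 38/(8(8u + 7)) < 38/(8·8u) = (19/32)/u.
Thus |(6u + 10)/(8u + 7) − (3/4)| < ε whenever u > (19/32)/ε.
Take N = (19/32)/ε. If u > N then |(6u + 10)/(8u + 7) − (3/4)| < (19/32)/u < ε.

N = (19/32)/ε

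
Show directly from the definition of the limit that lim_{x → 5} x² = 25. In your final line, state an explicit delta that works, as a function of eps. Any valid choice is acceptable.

Let eps > 0. We seek delta > 0 with 0 < |x − 5| < delta ⇒ |x² − 25| < eps.
Factor: x² − 25 = (x − 5)(x + 5), so |x² − 25| = |x − 5|·|x + 5|.
Restrict delta ≤ 1. Then |x − 5| < 1 gives |x| < 6, so by the triangle inequality |x + 5| ≤ 6 + 5 = 11.
Hence |x² − 25| ≤ 11|x − 5|, which is < eps once |x − 5| < eps/11.
Take delta = min(1, eps/11). If 0 < |x − 5| < delta then both bounds hold and |x² − 25| ≤ 11|x − 5| < 11·(eps/11) = eps.

delta = min(1, eps/11)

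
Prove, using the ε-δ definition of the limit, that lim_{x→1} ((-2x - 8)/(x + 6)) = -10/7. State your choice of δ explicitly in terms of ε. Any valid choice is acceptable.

δ = min(7/2, (49/8)ε)

Let ε > 0 be given. We want δ > 0 with 0 < |x − 1| < δ ⇒ |(-2x - 8)/(x + 6) + 10/7| < ε.
Combining over a common denominator, (-2x - 8)/(x + 6) + 10/7 = [(-2x - 8)·7 − (-10)·(x + 6)] / [7·(x + 6)] = -4(x − 1) / (7(x + 6)).
So |(-2x - 8)/(x + 6) + 10/7| = 4|x − 1| / (7·|x + 6|).
Restrict δ ≤ 7/2. Then |x − 1| < 7/2 gives |x + 6| = |(x − 1) + 7| ≥ 7 − 7/2 = 7/2.
Hence |(-2x - 8)/(x + 6) + 10/7| < 4|x − 1|/(7·(7/2)) = (8/49)|x − 1|, which is < ε once |x − 1| < (49/8)ε.
Take δ = min(7/2, (49/8)ε). Then 0 < |x − 1| < δ forces both bounds, so |(-2x - 8)/(x + 6) + 10/7| < ε.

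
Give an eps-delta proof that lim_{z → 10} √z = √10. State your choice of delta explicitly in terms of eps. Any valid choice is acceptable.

Let eps > 0 be given. We want delta > 0 such that 0 < |z − 10| < delta implies |√z − √10| < eps.
Rationalise: √z − √10 = (z − 10)/(√z + √10), so |√z − √10| = |z − 10|/(√z + √10).
Restrict delta ≤ 10 so that |z − 10| < 10 forces z > 0, and then √z + √10 > √10.
Hence |√z − √10| < |z − 10|/√10, which is < eps once |z − 10| < √10·eps.
Take delta = min(10, √10·eps). If 0 < |z − 10| < delta then z > 0 and |√z − √10| < |z − 10|/√10 < eps.

delta = min(10, √10·eps)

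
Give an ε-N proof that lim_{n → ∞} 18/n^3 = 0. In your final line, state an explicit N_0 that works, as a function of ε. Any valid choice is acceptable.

Let ε > 0 be given. For n ≥ 1, |18/n^3 − 0| = 18/n^3.
18/n^3 < ε ⇔ n^3 > 18/ε ⇔ n > (18/ε)^{1/3}.
Take N_0 = (18/ε)^{1/3}. Then n > N_0 implies 18/n^3 < ε.

N_0 = (18/ε)^{1/3}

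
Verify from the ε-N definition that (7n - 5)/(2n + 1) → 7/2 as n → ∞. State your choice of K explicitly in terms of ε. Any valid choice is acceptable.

K = (17/4)/ε

Let ε > 0 be given. For n ≥ 1, |(7n - 5)/(2n + 1) − (7/2)| = |-17|/(2(2n + 1)) = 17/(2(2n + 1)).
Since 2n + 1 ≥ 2n for n ≥ 1, this is ≤ 17/(2·2n) = (17/4)/n.
So |(7n - 5)/(2n + 1) − (7/2)| < ε whenever n > (17/4)/ε.
Take K = (17/4)/ε. If n > K then |(7n - 5)/(2n + 1) − (7/2)| ≤ (17/4)/n < ε.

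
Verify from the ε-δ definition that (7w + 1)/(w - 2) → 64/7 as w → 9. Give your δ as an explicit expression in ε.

Fix ε > 0. We want δ > 0 with 0 < |w − 9| < δ ⇒ |(7w + 1)/(w - 2) − (64/7)| < ε.
Combining over a common denominator, (7w + 1)/(w - 2) − (64/7) = [(7w + 1)·7 − 64·(w - 2)] / [7·(w - 2)] = -15(w − 9) / (7(w - 2)).
So |(7w + 1)/(w - 2) − (64/7)| = 15|w − 9| / (7·|w − 2|).
Require δ ≤ 7/2, so |w − 2| ≥ |7| − |w − 9| > 7 − 7/2 = 7/2.
Hence |(7w + 1)/(w - 2) − (64/7)| < 15|w − 9|/(7·(7/2)) = (30/49)|w − 9|, which is < ε once |w − 9| < (49/30)ε.
Take δ = min(7/2, (49/30)ε). Then 0 < |w − 9| < δ forces both bounds, so |(7w + 1)/(w - 2) − (64/7)| < ε.

δ = min(7/2, (49/30)ε)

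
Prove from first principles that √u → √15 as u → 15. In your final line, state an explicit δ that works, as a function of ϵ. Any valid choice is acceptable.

δ = min(15, √15·ϵ)

Let ϵ > 0 be given. We want δ > 0 such that 0 < |u − 15| < δ implies |√u − √15| < ϵ.
Multiplying by the conjugate, |√u − √15| = |u − 15|/(√u + √15).
Restrict δ ≤ 15 so that |u − 15| < 15 forces u > 0, and then √u + √15 > √15.
Hence |√u − √15| < |u − 15|/√15, which is < ϵ once |u − 15| < √15·ϵ.
Take δ = min(15, √15·ϵ). If 0 < |u − 15| < δ then u > 0 and |√u − √15| < |u − 15|/√15 < ϵ.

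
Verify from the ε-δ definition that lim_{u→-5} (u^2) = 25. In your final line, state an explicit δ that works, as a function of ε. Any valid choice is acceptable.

δ = min(1, ε/11)

Let ε > 0. We seek δ > 0 with 0 < |u + 5| < δ ⇒ |u^2 − 25| < ε.
Factor: u^2 − 25 = (u + 5)(u - 5), so |u^2 − 25| = |u + 5|·|u - 5|.
Restrict δ ≤ 1. Then |u + 5| < 1 gives |u| < 6, so by the triangle inequality |u - 5| ≤ 6 + 5 = 11.
Hence |u^2 − 25| ≤ 11|u + 5|, which is < ε once |u + 5| < ε/11.
Take δ = min(1, ε/11). If 0 < |u + 5| < δ then both bounds hold and |u^2 − 25| ≤ 11|u + 5| < 11·(ε/11) = ε.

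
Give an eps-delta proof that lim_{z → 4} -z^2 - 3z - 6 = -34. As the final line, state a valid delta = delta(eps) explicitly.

delta = min(1, eps/12)

Fix eps > 0. We want delta > 0 such that 0 < |z − 4| < delta implies |(-z^2 - 3z - 6) + 34| < eps.
(-z^2 - 3z - 6) + 34 = -z^2 - 3z + 28 = (z − 4)(-z - 7).
So |(-z^2 - 3z - 6) + 34| = |z − 4|·|-z - 7|.
Require delta ≤ 1. Then |z − 4| < 1 gives |z| < 5, and by the triangle inequality |-z - 7| ≤ 5 + 7 = 12.
Hence |(-z^2 - 3z - 6) + 34| ≤ 12|z − 4| < eps provided |z − 4| < eps/12.
Take delta = min(1, eps/12). Then 0 < |z − 4| < delta gives both |z − 4| < 1 and |z − 4| < eps/12, so |(-z^2 - 3z - 6) + 34| < eps.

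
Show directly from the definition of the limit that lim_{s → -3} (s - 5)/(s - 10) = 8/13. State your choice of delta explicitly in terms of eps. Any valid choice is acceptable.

delta = min(13/2, (169/10)eps)

Suppose eps > 0. We want delta > 0 with 0 < |s + 3| < delta ⇒ |(s - 5)/(s - 10) − (8/13)| < eps.
Combining over a common denominator, (s - 5)/(s - 10) − (8/13) = [(s - 5)·(-13) − (-8)·(s - 10)] / [(-13)·(s - 10)] = -5(s + 3) / ((-13)(s - 10)).
So |(s - 5)/(s - 10) − (8/13)| = 5|s + 3| / (13·|s − 10|).
Restrict delta ≤ 13/2. Then |s + 3| < 13/2 gives |s − 10| = |(s + 3) + (-13)| ≥ 13 − 13/2 = 13/2.
Hence |(s - 5)/(s - 10) − (8/13)| < 5|s + 3|/(13·(13/2)) = (10/169)|s + 3|, which is < eps once |s + 3| < (169/10)eps.
Take delta = min(13/2, (169/10)eps). Then 0 < |s + 3| < delta forces both bounds, so |(s - 5)/(s - 10) − (8/13)| < eps.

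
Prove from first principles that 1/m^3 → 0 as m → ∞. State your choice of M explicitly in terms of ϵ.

Let ϵ > 0 be given. For m ≥ 1, |1/m^3 − 0| = 1/m^3.
1/m^3 < ϵ ⇔ m^3 > 1/ϵ ⇔ m > (1/ϵ)^{1/3}.
Take M = (1/ϵ)^{1/3}. Then m > M implies 1/m^3 < ϵ.

M = (1/ϵ)^{1/3}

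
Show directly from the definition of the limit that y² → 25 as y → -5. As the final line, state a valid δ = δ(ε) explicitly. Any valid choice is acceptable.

Fix ε > 0. We seek δ > 0 with 0 < |y + 5| < δ ⇒ |y² − 25| < ε.
Factor: y² − 25 = (y + 5)(y - 5), so |y² − 25| = |y + 5|·|y - 5|.
Impose δ ≤ 1 so that |y| < 6; then |y - 5| ≤ 11.
Hence |y² − 25| ≤ 11|y + 5|, which is < ε once |y + 5| < ε/11.
Take δ = min(1, ε/11). If 0 < |y + 5| < δ then both bounds hold and |y² − 25| ≤ 11|y + 5| < 11·(ε/11) = ε.

δ = min(1, ε/11)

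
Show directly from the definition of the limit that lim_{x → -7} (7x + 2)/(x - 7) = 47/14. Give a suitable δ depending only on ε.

δ = min(7, (98/51)ε)

Let ε > 0. We want δ > 0 with 0 < |x + 7| < δ ⇒ |(7x + 2)/(x - 7) − (47/14)| < ε.
Combining over a common denominator, (7x + 2)/(x - 7) − (47/14) = [(7x + 2)·(-14) − (-47)·(x - 7)] / [(-14)·(x - 7)] = -51(x + 7) / ((-14)(x - 7)).
So |(7x + 2)/(x - 7) − (47/14)| = 51|x + 7| / (14·|x − 7|).
Require δ ≤ 7, so |x − 7| ≥ |-14| − |x + 7| > 14 − 7 = 7.
Hence |(7x + 2)/(x - 7) − (47/14)| < 51|x + 7|/(14·7) = (51/98)|x + 7|, which is < ε once |x + 7| < (98/51)ε.
Take δ = min(7, (98/51)ε). Then 0 < |x + 7| < δ forces both bounds, so |(7x + 2)/(x - 7) − (47/14)| < ε.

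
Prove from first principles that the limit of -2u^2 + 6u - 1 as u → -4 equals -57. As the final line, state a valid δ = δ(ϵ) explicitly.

Let ϵ > 0. We want δ > 0 such that 0 < |u + 4| < δ implies |(-2u^2 + 6u - 1) + 57| < ϵ.
(-2u^2 + 6u - 1) + 57 = -2u^2 + 6u + 56 = (u + 4)(-2u + 14).
So |(-2u^2 + 6u - 1) + 57| = |u + 4|·|-2u + 14|.
Require δ ≤ 1. Then |u + 4| < 1 gives |u| < 5, and by the triangle inequality |-2u + 14| ≤ 2·5 + 14 = 24.
Hence |(-2u^2 + 6u - 1) + 57| ≤ 24|u + 4| < ϵ provided |u + 4| < ϵ/24.
Choosing δ = min(1, ϵ/24) ensures both conditions, hence |(-2u^2 + 6u - 1) + 57| < ϵ.

δ = min(1, ϵ/24)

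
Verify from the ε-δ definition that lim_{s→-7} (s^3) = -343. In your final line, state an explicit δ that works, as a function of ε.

δ = min(1, ε/169)

Let ε > 0. We seek δ > 0 with 0 < |s + 7| < δ ⇒ |s^3 + 343| < ε.
Factor: s^3 + 343 = (s + 7)(s^2 - 7s + 49), so |s^3 + 343| = |s + 7|·|s^2 - 7s + 49|.
Restrict δ ≤ 1. Then |s + 7| < 1 gives |s| < 8, so by the triangle inequality |s^2 - 7s + 49| ≤ 8^2 + 7·8 + 49 = 169.
Hence |s^3 + 343| ≤ 169|s + 7|, which is < ε once |s + 7| < ε/169.
Take δ = min(1, ε/169). If 0 < |s + 7| < δ then both bounds hold and |s^3 + 343| ≤ 169|s + 7| < 169·(ε/169) = ε.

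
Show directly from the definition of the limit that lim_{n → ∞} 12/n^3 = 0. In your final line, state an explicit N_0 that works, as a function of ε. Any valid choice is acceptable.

Suppose ε > 0. For n ≥ 1, |12/n^3 − 0| = 12/n^3.
12/n^3 < ε ⇔ n^3 > 12/ε ⇔ n > (12/ε)^{1/3}.
Take N_0 = (12/ε)^{1/3}. Then n > N_0 implies 12/n^3 < ε.

N_0 = (12/ε)^{1/3}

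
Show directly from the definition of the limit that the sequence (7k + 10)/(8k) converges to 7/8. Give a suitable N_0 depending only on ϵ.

N_0 = (5/4)/ϵ

Let ϵ > 0. For k ≥ 1, |(7k + 10)/(8k) − (7/8)| = |80|/(8(8k)) = 80/(8(8k)).
Since 8k ≥ 8k for k ≥ 1, this is ≤ 80/(8·8k) = (5/4)/k.
So |(7k + 10)/(8k) − (7/8)| < ϵ whenever k > (5/4)/ϵ.
Take N_0 = (5/4)/ϵ. If k > N_0 then |(7k + 10)/(8k) − (7/8)| ≤ (5/4)/k < ϵ.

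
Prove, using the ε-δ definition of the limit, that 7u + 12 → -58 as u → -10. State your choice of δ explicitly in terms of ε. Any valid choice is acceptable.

δ = ε/7

Fix ε > 0. We need δ > 0 so that 0 < |u + 10| < δ implies |(7u + 12) + 58| < ε.
|(7u + 12) + 58| = |7u + 70| = 7|u + 10|.
So 7|u + 10| < ε exactly when |u + 10| < ε/7.
Take δ = ε/7. If 0 < |u + 10| < δ then |(7u + 12) + 58| = 7|u + 10| < 7·(ε/7) = ε.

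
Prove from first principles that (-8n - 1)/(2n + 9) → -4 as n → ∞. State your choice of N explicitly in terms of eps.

Let eps > 0 be given. For n ≥ 1, |(-8n - 1)/(2n + 9) + 4| = |70|/(2(2n + 9)) = 70/(2(2n + 9)).
Since 2n + 9 ≥ 2n for n ≥ 1, this is ≤ 70/(2·2n) = (35/2)/n.
So |(-8n - 1)/(2n + 9) + 4| < eps whenever n > (35/2)/eps.
Take N = (35/2)/eps. If n > N then |(-8n - 1)/(2n + 9) + 4| ≤ (35/2)/n < eps.

N = (35/2)/eps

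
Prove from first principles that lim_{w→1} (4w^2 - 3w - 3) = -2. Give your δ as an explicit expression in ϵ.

δ = min(1, ϵ/9)

Suppose ϵ > 0. We want δ > 0 such that 0 < |w − 1| < δ implies |(4w^2 - 3w - 3) + 2| < ϵ.
(4w^2 - 3w - 3) + 2 = 4w^2 - 3w - 1 = (w − 1)(4w + 1).
So |(4w^2 - 3w - 3) + 2| = |w − 1|·|4w + 1|.
Require δ ≤ 1. Then |w − 1| < 1 gives |w| < 2, and by the triangle inequality |4w + 1| ≤ 4·2 + 1 = 9.
Hence |(4w^2 - 3w - 3) + 2| ≤ 9|w − 1| < ϵ provided |w − 1| < ϵ/9.
Choosing δ = min(1, ϵ/9) ensures both conditions, hence |(4w^2 - 3w - 3) + 2| < ϵ.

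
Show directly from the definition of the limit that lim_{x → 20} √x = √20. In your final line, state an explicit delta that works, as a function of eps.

delta = min(20, √20·eps)

Let eps > 0 be given. We want delta > 0 such that 0 < |x − 20| < delta implies |√x − √20| < eps.
Rationalise: √x − √20 = (x − 20)/(√x + √20), so |√x − √20| = |x − 20|/(√x + √20).
Restrict delta ≤ 20 so that |x − 20| < 20 forces x > 0, and then √x + √20 > √20.
Hence |√x − √20| < |x − 20|/√20, which is < eps once |x − 20| < √20·eps.
Take delta = min(20, √20·eps). If 0 < |x − 20| < delta then x > 0 and |√x − √20| < |x − 20|/√20 < eps.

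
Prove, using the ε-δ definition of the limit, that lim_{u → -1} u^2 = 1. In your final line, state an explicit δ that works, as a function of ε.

δ = min(2, ε/4)

Fix ε > 0. We seek δ > 0 with 0 < |u + 1| < δ ⇒ |u^2 − 1| < ε.
Factor: u^2 − 1 = (u + 1)(u - 1), so |u^2 − 1| = |u + 1|·|u - 1|.
Impose δ ≤ 2 so that |u| < 3; then |u - 1| ≤ 4.
Hence |u^2 − 1| ≤ 4|u + 1|, which is < ε once |u + 1| < ε/4.
Take δ = min(2, ε/4). If 0 < |u + 1| < δ then both bounds hold and |u^2 − 1| ≤ 4|u + 1| < 4·(ε/4) = ε.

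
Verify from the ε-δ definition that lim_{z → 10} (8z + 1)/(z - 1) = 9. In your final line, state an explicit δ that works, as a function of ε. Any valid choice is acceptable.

Let ε > 0 be given. We want δ > 0 with 0 < |z − 10| < δ ⇒ |(8z + 1)/(z - 1) − 9| < ε.
Combining over a common denominator, (8z + 1)/(z - 1) − 9 = [(8z + 1)·9 − 81·(z - 1)] / [9·(z - 1)] = -9(z − 10) / (9(z - 1)).
So |(8z + 1)/(z - 1) − 9| = 9|z − 10| / (9·|z − 1|).
Require δ ≤ 9/2, so |z − 1| ≥ |9| − |z − 10| > 9 − 9/2 = 9/2.
Hence |(8z + 1)/(z - 1) − 9| < 9|z − 10|/(9·(9/2)) = (2/9)|z − 10|, which is < ε once |z − 10| < (9/2)ε.
Take δ = min(9/2, (9/2)ε). Then 0 < |z − 10| < δ forces both bounds, so |(8z + 1)/(z - 1) − 9| < ε.

δ = min(9/2, (9/2)ε)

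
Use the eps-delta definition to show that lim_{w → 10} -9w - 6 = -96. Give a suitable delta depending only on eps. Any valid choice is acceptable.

delta = eps/9

Let eps > 0 be given. We need delta > 0 so that 0 < |w − 10| < delta implies |(-9w - 6) + 96| < eps.
|(-9w - 6) + 96| = |-9w + 90| = 9|w − 10|.
So 9|w − 10| < eps exactly when |w − 10| < eps/9.
Take delta = eps/9. If 0 < |w − 10| < delta then |(-9w - 6) + 96| = 9|w − 10| < 9·(eps/9) = eps.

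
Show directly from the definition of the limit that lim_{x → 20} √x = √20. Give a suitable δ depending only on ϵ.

Let ϵ > 0. We want δ > 0 such that 0 < |x − 20| < δ implies |√x − √20| < ϵ.
Rationalise: √x − √20 = (x − 20)/(√x + √20), so |√x − √20| = |x − 20|/(√x + √20).
Restrict δ ≤ 20 so that |x − 20| < 20 forces x > 0, and then √x + √20 > √20.
Hence |√x − √20| < |x − 20|/√20, which is < ϵ once |x − 20| < √20·ϵ.
Take δ = min(20, √20·ϵ). If 0 < |x − 20| < δ then x > 0 and |√x − √20| < |x − 20|/√20 < ϵ.

δ = min(20, √20·ϵ)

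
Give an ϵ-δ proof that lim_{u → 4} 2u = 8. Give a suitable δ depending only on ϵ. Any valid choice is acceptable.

δ = ϵ/2

Let ϵ > 0 be given. We need δ > 0 so that 0 < |u − 4| < δ implies |(2u) − 8| < ϵ.
Since (2u) − 8 = 2(u − 4), we have |(2u) − 8| = 2|u − 4|.
So 2|u − 4| < ϵ exactly when |u − 4| < ϵ/2.
Take δ = ϵ/2. If 0 < |u − 4| < δ then |(2u) − 8| = 2|u − 4| < 2·(ϵ/2) = ϵ.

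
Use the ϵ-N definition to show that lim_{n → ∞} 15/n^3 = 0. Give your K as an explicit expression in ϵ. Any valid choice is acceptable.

Fix ϵ > 0. For n ≥ 1, |15/n^3 − 0| = 15/n^3.
15/n^3 < ϵ ⇔ n^3 > 15/ϵ ⇔ n > (15/ϵ)^{1/3}.
Take K = (15/ϵ)^{1/3}. Then n > K implies 15/n^3 < ϵ.

K = (15/ϵ)^{1/3}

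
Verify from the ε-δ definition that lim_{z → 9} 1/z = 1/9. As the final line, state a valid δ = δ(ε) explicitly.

Fix ε > 0. We seek δ > 0 such that 0 < |z − 9| < δ implies |1/z − (1/9)| < ε.
|1/z − (1/9)| = |9 − z|/(9·|z|) = |z − 9|/(9|z|).
Restrict δ ≤ 9/2. Then |z − 9| < 9/2 gives |z| > 9/2, so 9|z| > 81/2.
Then |1/z − (1/9)| < |z − 9|/(81/2), which is < ε when |z − 9| < (81/2)ε.
Take δ = min(9/2, (81/2)ε). Then 0 < |z − 9| < δ gives both |z − 9| < 9/2 and |z − 9| < (81/2)ε, so |1/z − (1/9)| < ε.

δ = min(9/2, (81/2)ε)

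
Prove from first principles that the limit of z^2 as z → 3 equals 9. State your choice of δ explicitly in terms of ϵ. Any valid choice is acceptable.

Suppose ϵ > 0. We seek δ > 0 with 0 < |z − 3| < δ ⇒ |z^2 − 9| < ϵ.
Factor: z^2 − 9 = (z − 3)(z + 3), so |z^2 − 9| = |z − 3|·|z + 3|.
Impose δ ≤ 1 so that |z| < 4; then |z + 3| ≤ 7.
Hence |z^2 − 9| ≤ 7|z − 3|, which is < ϵ once |z − 3| < ϵ/7.
Take δ = min(1, ϵ/7). If 0 < |z − 3| < δ then both bounds hold and |z^2 − 9| ≤ 7|z − 3| < 7·(ϵ/7) = ϵ.

δ = min(1, ϵ/7)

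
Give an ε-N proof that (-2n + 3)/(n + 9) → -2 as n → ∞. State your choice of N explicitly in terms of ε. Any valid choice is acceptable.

N = 21/ε

Let ε > 0 be given. For n ≥ 1, |(-2n + 3)/(n + 9) + 2| = |21|/((n + 9)) = 21/((n + 9)).
Since n + 9 ≥ n for n ≥ 1, this is ≤ 21/(n) = 21/n.
So |(-2n + 3)/(n + 9) + 2| < ε whenever n > 21/ε.
Take N = 21/ε. If n > N then |(-2n + 3)/(n + 9) + 2| ≤ 21/n < ε.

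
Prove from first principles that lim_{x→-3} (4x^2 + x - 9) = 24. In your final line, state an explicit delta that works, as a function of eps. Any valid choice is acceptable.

Fix eps > 0. We want delta > 0 such that 0 < |x + 3| < delta implies |(4x^2 + x - 9) − 24| < eps.
(4x^2 + x - 9) − 24 = 4x^2 + x - 33 = (x + 3)(4x - 11).
So |(4x^2 + x - 9) − 24| = |x + 3|·|4x - 11|.
Assume first that |x + 3| < 1, so |x| < 4. Then |4x - 11| ≤ 4·4 + 11 = 27.
Hence |(4x^2 + x - 9) − 24| ≤ 27|x + 3| < eps provided |x + 3| < eps/27.
Take delta = min(1, eps/27). Then 0 < |x + 3| < delta gives both |x + 3| < 1 and |x + 3| < eps/27, so |(4x^2 + x - 9) − 24| < eps.

delta = min(1, eps/27)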